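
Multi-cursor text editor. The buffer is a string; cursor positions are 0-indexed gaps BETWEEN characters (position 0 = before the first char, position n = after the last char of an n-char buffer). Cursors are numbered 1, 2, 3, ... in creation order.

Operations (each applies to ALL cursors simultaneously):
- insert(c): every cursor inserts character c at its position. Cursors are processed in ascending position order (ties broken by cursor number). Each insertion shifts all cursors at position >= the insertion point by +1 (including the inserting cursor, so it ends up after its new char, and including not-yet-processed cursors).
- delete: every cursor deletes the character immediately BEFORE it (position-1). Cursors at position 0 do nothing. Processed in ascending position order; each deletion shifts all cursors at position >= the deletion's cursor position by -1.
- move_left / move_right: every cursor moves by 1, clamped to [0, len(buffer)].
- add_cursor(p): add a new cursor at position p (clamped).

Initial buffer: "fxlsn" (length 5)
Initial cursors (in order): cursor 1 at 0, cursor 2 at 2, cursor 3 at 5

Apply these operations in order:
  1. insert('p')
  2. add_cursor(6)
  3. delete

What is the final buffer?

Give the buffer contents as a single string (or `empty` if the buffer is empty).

Answer: fxln

Derivation:
After op 1 (insert('p')): buffer="pfxplsnp" (len 8), cursors c1@1 c2@4 c3@8, authorship 1..2...3
After op 2 (add_cursor(6)): buffer="pfxplsnp" (len 8), cursors c1@1 c2@4 c4@6 c3@8, authorship 1..2...3
After op 3 (delete): buffer="fxln" (len 4), cursors c1@0 c2@2 c4@3 c3@4, authorship ....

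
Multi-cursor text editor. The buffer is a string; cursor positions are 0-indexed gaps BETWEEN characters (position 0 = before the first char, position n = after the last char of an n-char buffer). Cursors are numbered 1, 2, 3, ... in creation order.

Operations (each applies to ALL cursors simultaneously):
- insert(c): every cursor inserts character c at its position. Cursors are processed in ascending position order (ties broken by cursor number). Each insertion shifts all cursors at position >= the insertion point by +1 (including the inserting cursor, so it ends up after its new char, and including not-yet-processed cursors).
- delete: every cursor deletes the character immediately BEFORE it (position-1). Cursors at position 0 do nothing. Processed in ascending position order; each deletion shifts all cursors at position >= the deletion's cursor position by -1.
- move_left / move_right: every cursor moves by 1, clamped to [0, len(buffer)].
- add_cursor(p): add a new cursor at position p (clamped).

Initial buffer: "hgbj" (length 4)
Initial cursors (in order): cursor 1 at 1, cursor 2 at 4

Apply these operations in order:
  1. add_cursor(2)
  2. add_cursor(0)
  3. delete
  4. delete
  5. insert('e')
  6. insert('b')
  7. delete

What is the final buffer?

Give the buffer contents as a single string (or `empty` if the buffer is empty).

After op 1 (add_cursor(2)): buffer="hgbj" (len 4), cursors c1@1 c3@2 c2@4, authorship ....
After op 2 (add_cursor(0)): buffer="hgbj" (len 4), cursors c4@0 c1@1 c3@2 c2@4, authorship ....
After op 3 (delete): buffer="b" (len 1), cursors c1@0 c3@0 c4@0 c2@1, authorship .
After op 4 (delete): buffer="" (len 0), cursors c1@0 c2@0 c3@0 c4@0, authorship 
After op 5 (insert('e')): buffer="eeee" (len 4), cursors c1@4 c2@4 c3@4 c4@4, authorship 1234
After op 6 (insert('b')): buffer="eeeebbbb" (len 8), cursors c1@8 c2@8 c3@8 c4@8, authorship 12341234
After op 7 (delete): buffer="eeee" (len 4), cursors c1@4 c2@4 c3@4 c4@4, authorship 1234

Answer: eeee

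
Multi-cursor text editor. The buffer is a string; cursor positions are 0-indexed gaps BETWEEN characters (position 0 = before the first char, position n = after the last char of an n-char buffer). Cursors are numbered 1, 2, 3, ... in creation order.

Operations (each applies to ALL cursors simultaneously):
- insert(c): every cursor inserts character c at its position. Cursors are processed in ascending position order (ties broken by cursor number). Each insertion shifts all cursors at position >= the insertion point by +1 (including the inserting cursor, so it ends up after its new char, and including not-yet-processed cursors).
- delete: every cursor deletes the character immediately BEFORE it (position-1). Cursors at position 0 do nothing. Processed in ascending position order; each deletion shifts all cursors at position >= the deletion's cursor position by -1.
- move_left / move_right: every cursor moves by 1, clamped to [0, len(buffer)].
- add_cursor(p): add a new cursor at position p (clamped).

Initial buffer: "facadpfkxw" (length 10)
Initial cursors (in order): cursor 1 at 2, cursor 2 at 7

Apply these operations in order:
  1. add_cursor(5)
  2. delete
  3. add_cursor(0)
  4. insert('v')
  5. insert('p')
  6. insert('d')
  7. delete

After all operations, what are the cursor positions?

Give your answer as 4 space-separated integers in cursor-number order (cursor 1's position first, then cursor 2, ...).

Answer: 5 12 9 2

Derivation:
After op 1 (add_cursor(5)): buffer="facadpfkxw" (len 10), cursors c1@2 c3@5 c2@7, authorship ..........
After op 2 (delete): buffer="fcapkxw" (len 7), cursors c1@1 c3@3 c2@4, authorship .......
After op 3 (add_cursor(0)): buffer="fcapkxw" (len 7), cursors c4@0 c1@1 c3@3 c2@4, authorship .......
After op 4 (insert('v')): buffer="vfvcavpvkxw" (len 11), cursors c4@1 c1@3 c3@6 c2@8, authorship 4.1..3.2...
After op 5 (insert('p')): buffer="vpfvpcavppvpkxw" (len 15), cursors c4@2 c1@5 c3@9 c2@12, authorship 44.11..33.22...
After op 6 (insert('d')): buffer="vpdfvpdcavpdpvpdkxw" (len 19), cursors c4@3 c1@7 c3@12 c2@16, authorship 444.111..333.222...
After op 7 (delete): buffer="vpfvpcavppvpkxw" (len 15), cursors c4@2 c1@5 c3@9 c2@12, authorship 44.11..33.22...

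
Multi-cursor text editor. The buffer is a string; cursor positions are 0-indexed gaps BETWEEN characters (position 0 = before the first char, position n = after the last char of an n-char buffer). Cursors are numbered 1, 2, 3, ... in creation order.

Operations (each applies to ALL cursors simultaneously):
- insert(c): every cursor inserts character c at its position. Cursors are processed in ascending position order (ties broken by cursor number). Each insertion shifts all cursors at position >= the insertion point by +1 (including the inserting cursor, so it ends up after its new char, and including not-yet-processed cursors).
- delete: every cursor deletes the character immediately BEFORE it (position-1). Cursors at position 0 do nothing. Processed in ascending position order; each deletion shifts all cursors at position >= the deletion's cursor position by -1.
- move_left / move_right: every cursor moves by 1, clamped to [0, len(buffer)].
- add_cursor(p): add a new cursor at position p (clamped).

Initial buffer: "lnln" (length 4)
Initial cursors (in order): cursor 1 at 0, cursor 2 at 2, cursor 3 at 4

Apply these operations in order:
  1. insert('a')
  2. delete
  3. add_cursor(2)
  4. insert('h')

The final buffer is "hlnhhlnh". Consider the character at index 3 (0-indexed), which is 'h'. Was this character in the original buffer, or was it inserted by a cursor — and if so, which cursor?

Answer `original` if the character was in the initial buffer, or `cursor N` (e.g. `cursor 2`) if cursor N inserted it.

After op 1 (insert('a')): buffer="alnalna" (len 7), cursors c1@1 c2@4 c3@7, authorship 1..2..3
After op 2 (delete): buffer="lnln" (len 4), cursors c1@0 c2@2 c3@4, authorship ....
After op 3 (add_cursor(2)): buffer="lnln" (len 4), cursors c1@0 c2@2 c4@2 c3@4, authorship ....
After op 4 (insert('h')): buffer="hlnhhlnh" (len 8), cursors c1@1 c2@5 c4@5 c3@8, authorship 1..24..3
Authorship (.=original, N=cursor N): 1 . . 2 4 . . 3
Index 3: author = 2

Answer: cursor 2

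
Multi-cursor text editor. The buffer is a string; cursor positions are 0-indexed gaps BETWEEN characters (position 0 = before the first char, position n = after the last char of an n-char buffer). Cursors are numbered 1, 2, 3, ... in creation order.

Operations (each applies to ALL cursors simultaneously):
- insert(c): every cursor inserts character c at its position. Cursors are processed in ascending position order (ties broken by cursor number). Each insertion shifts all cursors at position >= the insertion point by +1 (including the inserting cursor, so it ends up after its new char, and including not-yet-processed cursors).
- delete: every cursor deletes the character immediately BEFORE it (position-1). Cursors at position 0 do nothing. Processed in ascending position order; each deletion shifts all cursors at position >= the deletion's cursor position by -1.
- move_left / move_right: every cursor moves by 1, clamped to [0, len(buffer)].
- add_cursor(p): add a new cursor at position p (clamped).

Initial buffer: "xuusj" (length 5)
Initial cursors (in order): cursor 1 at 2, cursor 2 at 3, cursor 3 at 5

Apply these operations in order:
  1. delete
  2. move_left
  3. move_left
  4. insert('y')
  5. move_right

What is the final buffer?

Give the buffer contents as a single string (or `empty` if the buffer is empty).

Answer: yyyxs

Derivation:
After op 1 (delete): buffer="xs" (len 2), cursors c1@1 c2@1 c3@2, authorship ..
After op 2 (move_left): buffer="xs" (len 2), cursors c1@0 c2@0 c3@1, authorship ..
After op 3 (move_left): buffer="xs" (len 2), cursors c1@0 c2@0 c3@0, authorship ..
After op 4 (insert('y')): buffer="yyyxs" (len 5), cursors c1@3 c2@3 c3@3, authorship 123..
After op 5 (move_right): buffer="yyyxs" (len 5), cursors c1@4 c2@4 c3@4, authorship 123..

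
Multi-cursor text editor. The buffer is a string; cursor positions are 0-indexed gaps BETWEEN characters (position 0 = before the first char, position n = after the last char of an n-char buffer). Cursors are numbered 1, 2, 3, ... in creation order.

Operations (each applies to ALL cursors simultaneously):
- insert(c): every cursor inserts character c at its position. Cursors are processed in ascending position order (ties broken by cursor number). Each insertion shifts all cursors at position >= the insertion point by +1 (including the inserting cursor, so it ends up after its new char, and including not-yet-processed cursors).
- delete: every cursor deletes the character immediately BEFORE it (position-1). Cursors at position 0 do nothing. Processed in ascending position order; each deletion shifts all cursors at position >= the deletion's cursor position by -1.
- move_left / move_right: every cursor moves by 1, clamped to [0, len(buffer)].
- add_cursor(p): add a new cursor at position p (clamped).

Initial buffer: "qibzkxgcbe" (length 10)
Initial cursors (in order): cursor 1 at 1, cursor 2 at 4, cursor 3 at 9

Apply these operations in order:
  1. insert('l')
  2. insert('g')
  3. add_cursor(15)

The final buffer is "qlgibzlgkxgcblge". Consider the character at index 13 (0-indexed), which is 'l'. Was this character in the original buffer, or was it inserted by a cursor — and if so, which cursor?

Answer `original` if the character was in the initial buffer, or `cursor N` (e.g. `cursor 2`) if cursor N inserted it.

Answer: cursor 3

Derivation:
After op 1 (insert('l')): buffer="qlibzlkxgcble" (len 13), cursors c1@2 c2@6 c3@12, authorship .1...2.....3.
After op 2 (insert('g')): buffer="qlgibzlgkxgcblge" (len 16), cursors c1@3 c2@8 c3@15, authorship .11...22.....33.
After op 3 (add_cursor(15)): buffer="qlgibzlgkxgcblge" (len 16), cursors c1@3 c2@8 c3@15 c4@15, authorship .11...22.....33.
Authorship (.=original, N=cursor N): . 1 1 . . . 2 2 . . . . . 3 3 .
Index 13: author = 3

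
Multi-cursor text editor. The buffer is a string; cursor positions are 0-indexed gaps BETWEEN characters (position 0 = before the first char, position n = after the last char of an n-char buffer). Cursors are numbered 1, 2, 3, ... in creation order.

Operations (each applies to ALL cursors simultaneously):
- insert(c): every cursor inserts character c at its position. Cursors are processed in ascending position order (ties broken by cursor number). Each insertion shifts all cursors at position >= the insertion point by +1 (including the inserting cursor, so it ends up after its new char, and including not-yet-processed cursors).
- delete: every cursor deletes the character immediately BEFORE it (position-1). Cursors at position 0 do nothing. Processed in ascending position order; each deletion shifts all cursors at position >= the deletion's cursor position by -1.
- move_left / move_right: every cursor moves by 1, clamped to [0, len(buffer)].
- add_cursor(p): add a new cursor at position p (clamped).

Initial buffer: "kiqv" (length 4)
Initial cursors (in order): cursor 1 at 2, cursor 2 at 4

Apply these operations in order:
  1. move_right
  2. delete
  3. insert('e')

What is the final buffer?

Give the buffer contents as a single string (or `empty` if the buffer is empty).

After op 1 (move_right): buffer="kiqv" (len 4), cursors c1@3 c2@4, authorship ....
After op 2 (delete): buffer="ki" (len 2), cursors c1@2 c2@2, authorship ..
After op 3 (insert('e')): buffer="kiee" (len 4), cursors c1@4 c2@4, authorship ..12

Answer: kiee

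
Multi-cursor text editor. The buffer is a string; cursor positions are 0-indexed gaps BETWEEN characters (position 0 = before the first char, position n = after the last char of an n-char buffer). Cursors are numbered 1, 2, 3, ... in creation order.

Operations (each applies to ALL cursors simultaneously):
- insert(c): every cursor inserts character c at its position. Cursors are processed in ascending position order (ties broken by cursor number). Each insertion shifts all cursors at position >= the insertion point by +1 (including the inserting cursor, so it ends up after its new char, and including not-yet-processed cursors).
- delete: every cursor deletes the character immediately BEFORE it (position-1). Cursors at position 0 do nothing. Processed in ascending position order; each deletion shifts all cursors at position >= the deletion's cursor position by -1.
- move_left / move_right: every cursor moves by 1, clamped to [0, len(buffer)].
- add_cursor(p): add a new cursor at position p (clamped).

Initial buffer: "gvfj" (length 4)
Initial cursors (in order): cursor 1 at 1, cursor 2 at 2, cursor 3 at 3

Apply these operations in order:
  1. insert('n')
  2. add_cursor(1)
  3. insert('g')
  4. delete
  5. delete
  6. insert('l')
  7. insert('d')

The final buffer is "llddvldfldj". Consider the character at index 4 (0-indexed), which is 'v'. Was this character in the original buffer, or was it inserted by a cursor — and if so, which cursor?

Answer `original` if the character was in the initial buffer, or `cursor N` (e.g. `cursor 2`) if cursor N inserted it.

After op 1 (insert('n')): buffer="gnvnfnj" (len 7), cursors c1@2 c2@4 c3@6, authorship .1.2.3.
After op 2 (add_cursor(1)): buffer="gnvnfnj" (len 7), cursors c4@1 c1@2 c2@4 c3@6, authorship .1.2.3.
After op 3 (insert('g')): buffer="ggngvngfngj" (len 11), cursors c4@2 c1@4 c2@7 c3@10, authorship .411.22.33.
After op 4 (delete): buffer="gnvnfnj" (len 7), cursors c4@1 c1@2 c2@4 c3@6, authorship .1.2.3.
After op 5 (delete): buffer="vfj" (len 3), cursors c1@0 c4@0 c2@1 c3@2, authorship ...
After op 6 (insert('l')): buffer="llvlflj" (len 7), cursors c1@2 c4@2 c2@4 c3@6, authorship 14.2.3.
After op 7 (insert('d')): buffer="llddvldfldj" (len 11), cursors c1@4 c4@4 c2@7 c3@10, authorship 1414.22.33.
Authorship (.=original, N=cursor N): 1 4 1 4 . 2 2 . 3 3 .
Index 4: author = original

Answer: original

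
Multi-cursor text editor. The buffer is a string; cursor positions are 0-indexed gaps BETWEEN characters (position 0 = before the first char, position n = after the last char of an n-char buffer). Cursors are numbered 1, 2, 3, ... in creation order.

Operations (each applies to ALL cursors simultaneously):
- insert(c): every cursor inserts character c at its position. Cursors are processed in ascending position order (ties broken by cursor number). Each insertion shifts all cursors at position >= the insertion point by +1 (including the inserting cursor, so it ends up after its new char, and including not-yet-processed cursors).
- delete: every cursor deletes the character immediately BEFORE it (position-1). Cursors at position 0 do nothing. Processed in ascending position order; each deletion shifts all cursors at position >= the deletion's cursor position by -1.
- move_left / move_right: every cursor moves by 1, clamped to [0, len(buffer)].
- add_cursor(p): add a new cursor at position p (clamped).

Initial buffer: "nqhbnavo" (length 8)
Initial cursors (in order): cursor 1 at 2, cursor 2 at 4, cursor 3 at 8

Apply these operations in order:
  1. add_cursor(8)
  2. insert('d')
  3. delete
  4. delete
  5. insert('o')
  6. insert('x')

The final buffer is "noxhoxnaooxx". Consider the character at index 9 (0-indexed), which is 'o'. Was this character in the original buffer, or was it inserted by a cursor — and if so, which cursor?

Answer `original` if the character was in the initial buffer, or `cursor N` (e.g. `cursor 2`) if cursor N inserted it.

Answer: cursor 4

Derivation:
After op 1 (add_cursor(8)): buffer="nqhbnavo" (len 8), cursors c1@2 c2@4 c3@8 c4@8, authorship ........
After op 2 (insert('d')): buffer="nqdhbdnavodd" (len 12), cursors c1@3 c2@6 c3@12 c4@12, authorship ..1..2....34
After op 3 (delete): buffer="nqhbnavo" (len 8), cursors c1@2 c2@4 c3@8 c4@8, authorship ........
After op 4 (delete): buffer="nhna" (len 4), cursors c1@1 c2@2 c3@4 c4@4, authorship ....
After op 5 (insert('o')): buffer="nohonaoo" (len 8), cursors c1@2 c2@4 c3@8 c4@8, authorship .1.2..34
After op 6 (insert('x')): buffer="noxhoxnaooxx" (len 12), cursors c1@3 c2@6 c3@12 c4@12, authorship .11.22..3434
Authorship (.=original, N=cursor N): . 1 1 . 2 2 . . 3 4 3 4
Index 9: author = 4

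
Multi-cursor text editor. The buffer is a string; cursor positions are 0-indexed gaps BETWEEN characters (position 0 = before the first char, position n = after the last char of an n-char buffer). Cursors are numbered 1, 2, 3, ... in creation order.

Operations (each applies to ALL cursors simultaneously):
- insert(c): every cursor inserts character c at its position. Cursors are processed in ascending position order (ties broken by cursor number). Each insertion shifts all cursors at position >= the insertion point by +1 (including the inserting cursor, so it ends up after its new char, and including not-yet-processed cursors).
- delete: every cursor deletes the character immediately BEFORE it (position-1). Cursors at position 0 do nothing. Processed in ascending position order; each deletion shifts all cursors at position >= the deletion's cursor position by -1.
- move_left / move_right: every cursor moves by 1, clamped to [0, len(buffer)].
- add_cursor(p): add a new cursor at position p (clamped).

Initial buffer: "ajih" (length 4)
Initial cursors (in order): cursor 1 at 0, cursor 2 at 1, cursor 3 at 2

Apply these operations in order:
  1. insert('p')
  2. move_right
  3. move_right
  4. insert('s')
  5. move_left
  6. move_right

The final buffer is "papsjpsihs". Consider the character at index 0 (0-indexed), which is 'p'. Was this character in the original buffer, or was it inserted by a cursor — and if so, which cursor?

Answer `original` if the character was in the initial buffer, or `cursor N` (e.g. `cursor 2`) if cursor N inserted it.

After op 1 (insert('p')): buffer="papjpih" (len 7), cursors c1@1 c2@3 c3@5, authorship 1.2.3..
After op 2 (move_right): buffer="papjpih" (len 7), cursors c1@2 c2@4 c3@6, authorship 1.2.3..
After op 3 (move_right): buffer="papjpih" (len 7), cursors c1@3 c2@5 c3@7, authorship 1.2.3..
After op 4 (insert('s')): buffer="papsjpsihs" (len 10), cursors c1@4 c2@7 c3@10, authorship 1.21.32..3
After op 5 (move_left): buffer="papsjpsihs" (len 10), cursors c1@3 c2@6 c3@9, authorship 1.21.32..3
After op 6 (move_right): buffer="papsjpsihs" (len 10), cursors c1@4 c2@7 c3@10, authorship 1.21.32..3
Authorship (.=original, N=cursor N): 1 . 2 1 . 3 2 . . 3
Index 0: author = 1

Answer: cursor 1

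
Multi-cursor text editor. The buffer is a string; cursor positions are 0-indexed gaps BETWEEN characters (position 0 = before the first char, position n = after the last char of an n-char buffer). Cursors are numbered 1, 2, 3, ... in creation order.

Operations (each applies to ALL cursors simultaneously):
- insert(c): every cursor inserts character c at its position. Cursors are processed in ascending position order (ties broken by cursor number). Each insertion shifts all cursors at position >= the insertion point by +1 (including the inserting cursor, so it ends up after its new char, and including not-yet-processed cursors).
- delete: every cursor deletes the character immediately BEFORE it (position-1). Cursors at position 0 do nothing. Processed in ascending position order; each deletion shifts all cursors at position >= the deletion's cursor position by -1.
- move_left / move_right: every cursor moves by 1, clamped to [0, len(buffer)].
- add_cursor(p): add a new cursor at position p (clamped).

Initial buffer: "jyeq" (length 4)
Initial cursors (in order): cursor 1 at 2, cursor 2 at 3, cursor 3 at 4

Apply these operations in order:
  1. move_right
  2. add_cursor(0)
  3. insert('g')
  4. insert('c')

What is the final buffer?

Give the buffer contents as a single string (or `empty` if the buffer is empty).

Answer: gcjyegcqggcc

Derivation:
After op 1 (move_right): buffer="jyeq" (len 4), cursors c1@3 c2@4 c3@4, authorship ....
After op 2 (add_cursor(0)): buffer="jyeq" (len 4), cursors c4@0 c1@3 c2@4 c3@4, authorship ....
After op 3 (insert('g')): buffer="gjyegqgg" (len 8), cursors c4@1 c1@5 c2@8 c3@8, authorship 4...1.23
After op 4 (insert('c')): buffer="gcjyegcqggcc" (len 12), cursors c4@2 c1@7 c2@12 c3@12, authorship 44...11.2323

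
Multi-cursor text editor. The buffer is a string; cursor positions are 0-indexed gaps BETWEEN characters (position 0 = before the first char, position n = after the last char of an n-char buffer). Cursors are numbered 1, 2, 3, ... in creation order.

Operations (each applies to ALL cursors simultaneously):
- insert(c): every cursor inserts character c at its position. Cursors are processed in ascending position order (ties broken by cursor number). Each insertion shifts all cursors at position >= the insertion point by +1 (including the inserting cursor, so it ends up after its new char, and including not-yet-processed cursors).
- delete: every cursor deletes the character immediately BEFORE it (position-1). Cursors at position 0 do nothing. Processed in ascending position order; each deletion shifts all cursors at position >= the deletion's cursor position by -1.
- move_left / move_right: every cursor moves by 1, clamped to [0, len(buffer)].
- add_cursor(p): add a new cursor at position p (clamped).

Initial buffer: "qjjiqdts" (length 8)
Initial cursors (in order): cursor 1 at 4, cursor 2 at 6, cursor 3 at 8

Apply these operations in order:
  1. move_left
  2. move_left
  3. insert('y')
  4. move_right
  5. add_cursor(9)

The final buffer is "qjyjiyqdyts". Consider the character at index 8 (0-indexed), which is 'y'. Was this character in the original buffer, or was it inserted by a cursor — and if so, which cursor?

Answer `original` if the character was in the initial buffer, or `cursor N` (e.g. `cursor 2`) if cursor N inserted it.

After op 1 (move_left): buffer="qjjiqdts" (len 8), cursors c1@3 c2@5 c3@7, authorship ........
After op 2 (move_left): buffer="qjjiqdts" (len 8), cursors c1@2 c2@4 c3@6, authorship ........
After op 3 (insert('y')): buffer="qjyjiyqdyts" (len 11), cursors c1@3 c2@6 c3@9, authorship ..1..2..3..
After op 4 (move_right): buffer="qjyjiyqdyts" (len 11), cursors c1@4 c2@7 c3@10, authorship ..1..2..3..
After op 5 (add_cursor(9)): buffer="qjyjiyqdyts" (len 11), cursors c1@4 c2@7 c4@9 c3@10, authorship ..1..2..3..
Authorship (.=original, N=cursor N): . . 1 . . 2 . . 3 . .
Index 8: author = 3

Answer: cursor 3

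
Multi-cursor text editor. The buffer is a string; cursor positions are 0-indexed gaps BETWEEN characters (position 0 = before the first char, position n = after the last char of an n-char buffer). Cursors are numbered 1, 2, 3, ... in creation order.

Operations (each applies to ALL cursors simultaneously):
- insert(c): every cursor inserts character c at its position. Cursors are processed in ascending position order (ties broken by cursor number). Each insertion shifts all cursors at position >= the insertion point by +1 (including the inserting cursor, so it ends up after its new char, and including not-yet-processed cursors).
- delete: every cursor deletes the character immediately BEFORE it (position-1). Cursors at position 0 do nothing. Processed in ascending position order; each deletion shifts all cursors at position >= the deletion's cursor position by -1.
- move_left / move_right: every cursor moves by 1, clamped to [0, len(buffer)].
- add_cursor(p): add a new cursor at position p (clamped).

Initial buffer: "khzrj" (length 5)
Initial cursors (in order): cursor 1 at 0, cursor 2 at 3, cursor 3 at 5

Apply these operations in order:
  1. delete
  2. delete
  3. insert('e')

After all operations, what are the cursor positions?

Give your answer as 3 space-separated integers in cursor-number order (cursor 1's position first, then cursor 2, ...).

After op 1 (delete): buffer="khr" (len 3), cursors c1@0 c2@2 c3@3, authorship ...
After op 2 (delete): buffer="k" (len 1), cursors c1@0 c2@1 c3@1, authorship .
After op 3 (insert('e')): buffer="ekee" (len 4), cursors c1@1 c2@4 c3@4, authorship 1.23

Answer: 1 4 4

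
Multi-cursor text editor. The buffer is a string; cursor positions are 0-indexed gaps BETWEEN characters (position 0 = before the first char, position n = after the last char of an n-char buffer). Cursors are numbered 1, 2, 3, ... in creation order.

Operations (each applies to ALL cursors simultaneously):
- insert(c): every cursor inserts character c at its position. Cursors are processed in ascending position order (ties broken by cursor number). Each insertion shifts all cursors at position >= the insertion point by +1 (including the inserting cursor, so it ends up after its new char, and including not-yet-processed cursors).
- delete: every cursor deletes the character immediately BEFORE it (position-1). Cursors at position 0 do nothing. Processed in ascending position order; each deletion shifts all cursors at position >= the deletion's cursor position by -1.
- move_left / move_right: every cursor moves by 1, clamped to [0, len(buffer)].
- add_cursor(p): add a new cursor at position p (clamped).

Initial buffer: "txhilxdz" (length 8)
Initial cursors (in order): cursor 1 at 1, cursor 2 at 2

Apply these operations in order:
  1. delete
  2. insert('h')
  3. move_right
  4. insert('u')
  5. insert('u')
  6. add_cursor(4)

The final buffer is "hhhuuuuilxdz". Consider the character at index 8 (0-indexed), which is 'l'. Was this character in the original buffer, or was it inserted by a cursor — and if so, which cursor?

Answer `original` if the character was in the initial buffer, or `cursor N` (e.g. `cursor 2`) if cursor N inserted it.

Answer: original

Derivation:
After op 1 (delete): buffer="hilxdz" (len 6), cursors c1@0 c2@0, authorship ......
After op 2 (insert('h')): buffer="hhhilxdz" (len 8), cursors c1@2 c2@2, authorship 12......
After op 3 (move_right): buffer="hhhilxdz" (len 8), cursors c1@3 c2@3, authorship 12......
After op 4 (insert('u')): buffer="hhhuuilxdz" (len 10), cursors c1@5 c2@5, authorship 12.12.....
After op 5 (insert('u')): buffer="hhhuuuuilxdz" (len 12), cursors c1@7 c2@7, authorship 12.1212.....
After op 6 (add_cursor(4)): buffer="hhhuuuuilxdz" (len 12), cursors c3@4 c1@7 c2@7, authorship 12.1212.....
Authorship (.=original, N=cursor N): 1 2 . 1 2 1 2 . . . . .
Index 8: author = original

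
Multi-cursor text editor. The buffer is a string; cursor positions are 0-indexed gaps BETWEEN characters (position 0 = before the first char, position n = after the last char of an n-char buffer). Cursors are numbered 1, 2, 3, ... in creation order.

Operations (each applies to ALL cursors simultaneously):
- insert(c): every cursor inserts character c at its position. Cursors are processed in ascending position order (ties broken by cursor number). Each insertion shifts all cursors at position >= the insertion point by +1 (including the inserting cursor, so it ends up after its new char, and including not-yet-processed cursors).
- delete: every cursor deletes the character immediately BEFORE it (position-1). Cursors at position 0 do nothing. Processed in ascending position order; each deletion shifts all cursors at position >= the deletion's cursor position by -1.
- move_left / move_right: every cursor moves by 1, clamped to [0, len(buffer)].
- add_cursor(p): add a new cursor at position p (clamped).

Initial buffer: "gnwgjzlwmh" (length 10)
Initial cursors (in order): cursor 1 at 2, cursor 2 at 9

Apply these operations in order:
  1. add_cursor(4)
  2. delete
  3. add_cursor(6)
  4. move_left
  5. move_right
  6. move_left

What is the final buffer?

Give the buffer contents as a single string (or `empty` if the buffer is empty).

After op 1 (add_cursor(4)): buffer="gnwgjzlwmh" (len 10), cursors c1@2 c3@4 c2@9, authorship ..........
After op 2 (delete): buffer="gwjzlwh" (len 7), cursors c1@1 c3@2 c2@6, authorship .......
After op 3 (add_cursor(6)): buffer="gwjzlwh" (len 7), cursors c1@1 c3@2 c2@6 c4@6, authorship .......
After op 4 (move_left): buffer="gwjzlwh" (len 7), cursors c1@0 c3@1 c2@5 c4@5, authorship .......
After op 5 (move_right): buffer="gwjzlwh" (len 7), cursors c1@1 c3@2 c2@6 c4@6, authorship .......
After op 6 (move_left): buffer="gwjzlwh" (len 7), cursors c1@0 c3@1 c2@5 c4@5, authorship .......

Answer: gwjzlwh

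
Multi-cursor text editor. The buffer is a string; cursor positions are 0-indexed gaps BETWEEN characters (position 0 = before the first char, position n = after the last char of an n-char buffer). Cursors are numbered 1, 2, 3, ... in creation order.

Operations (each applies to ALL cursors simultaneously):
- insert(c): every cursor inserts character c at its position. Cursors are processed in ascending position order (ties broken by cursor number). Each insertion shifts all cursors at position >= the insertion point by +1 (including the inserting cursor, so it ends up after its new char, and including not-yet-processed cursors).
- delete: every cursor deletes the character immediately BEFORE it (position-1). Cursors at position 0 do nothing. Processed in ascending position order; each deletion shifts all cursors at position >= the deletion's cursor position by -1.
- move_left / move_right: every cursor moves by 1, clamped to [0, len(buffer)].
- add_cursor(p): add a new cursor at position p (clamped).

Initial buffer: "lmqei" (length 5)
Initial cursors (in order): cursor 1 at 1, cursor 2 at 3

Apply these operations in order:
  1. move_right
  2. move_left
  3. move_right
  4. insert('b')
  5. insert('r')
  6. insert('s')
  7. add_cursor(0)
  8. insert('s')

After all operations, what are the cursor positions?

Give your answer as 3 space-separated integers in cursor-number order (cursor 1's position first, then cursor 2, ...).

After op 1 (move_right): buffer="lmqei" (len 5), cursors c1@2 c2@4, authorship .....
After op 2 (move_left): buffer="lmqei" (len 5), cursors c1@1 c2@3, authorship .....
After op 3 (move_right): buffer="lmqei" (len 5), cursors c1@2 c2@4, authorship .....
After op 4 (insert('b')): buffer="lmbqebi" (len 7), cursors c1@3 c2@6, authorship ..1..2.
After op 5 (insert('r')): buffer="lmbrqebri" (len 9), cursors c1@4 c2@8, authorship ..11..22.
After op 6 (insert('s')): buffer="lmbrsqebrsi" (len 11), cursors c1@5 c2@10, authorship ..111..222.
After op 7 (add_cursor(0)): buffer="lmbrsqebrsi" (len 11), cursors c3@0 c1@5 c2@10, authorship ..111..222.
After op 8 (insert('s')): buffer="slmbrssqebrssi" (len 14), cursors c3@1 c1@7 c2@13, authorship 3..1111..2222.

Answer: 7 13 1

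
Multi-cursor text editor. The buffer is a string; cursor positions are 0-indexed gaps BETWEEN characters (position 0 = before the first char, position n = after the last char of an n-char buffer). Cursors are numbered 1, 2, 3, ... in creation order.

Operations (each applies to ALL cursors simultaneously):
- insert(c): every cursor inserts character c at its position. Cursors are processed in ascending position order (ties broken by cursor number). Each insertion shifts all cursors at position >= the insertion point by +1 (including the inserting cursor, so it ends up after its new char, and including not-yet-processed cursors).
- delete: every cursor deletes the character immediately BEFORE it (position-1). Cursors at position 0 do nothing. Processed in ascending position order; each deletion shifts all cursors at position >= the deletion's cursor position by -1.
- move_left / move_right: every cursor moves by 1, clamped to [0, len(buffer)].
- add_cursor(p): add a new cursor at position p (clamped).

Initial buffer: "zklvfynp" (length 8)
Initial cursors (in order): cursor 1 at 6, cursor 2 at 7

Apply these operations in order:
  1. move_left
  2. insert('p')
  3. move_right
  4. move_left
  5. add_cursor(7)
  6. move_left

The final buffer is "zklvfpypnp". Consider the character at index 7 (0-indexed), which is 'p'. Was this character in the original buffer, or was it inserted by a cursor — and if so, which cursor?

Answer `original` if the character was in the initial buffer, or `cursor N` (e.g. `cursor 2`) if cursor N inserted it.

After op 1 (move_left): buffer="zklvfynp" (len 8), cursors c1@5 c2@6, authorship ........
After op 2 (insert('p')): buffer="zklvfpypnp" (len 10), cursors c1@6 c2@8, authorship .....1.2..
After op 3 (move_right): buffer="zklvfpypnp" (len 10), cursors c1@7 c2@9, authorship .....1.2..
After op 4 (move_left): buffer="zklvfpypnp" (len 10), cursors c1@6 c2@8, authorship .....1.2..
After op 5 (add_cursor(7)): buffer="zklvfpypnp" (len 10), cursors c1@6 c3@7 c2@8, authorship .....1.2..
After op 6 (move_left): buffer="zklvfpypnp" (len 10), cursors c1@5 c3@6 c2@7, authorship .....1.2..
Authorship (.=original, N=cursor N): . . . . . 1 . 2 . .
Index 7: author = 2

Answer: cursor 2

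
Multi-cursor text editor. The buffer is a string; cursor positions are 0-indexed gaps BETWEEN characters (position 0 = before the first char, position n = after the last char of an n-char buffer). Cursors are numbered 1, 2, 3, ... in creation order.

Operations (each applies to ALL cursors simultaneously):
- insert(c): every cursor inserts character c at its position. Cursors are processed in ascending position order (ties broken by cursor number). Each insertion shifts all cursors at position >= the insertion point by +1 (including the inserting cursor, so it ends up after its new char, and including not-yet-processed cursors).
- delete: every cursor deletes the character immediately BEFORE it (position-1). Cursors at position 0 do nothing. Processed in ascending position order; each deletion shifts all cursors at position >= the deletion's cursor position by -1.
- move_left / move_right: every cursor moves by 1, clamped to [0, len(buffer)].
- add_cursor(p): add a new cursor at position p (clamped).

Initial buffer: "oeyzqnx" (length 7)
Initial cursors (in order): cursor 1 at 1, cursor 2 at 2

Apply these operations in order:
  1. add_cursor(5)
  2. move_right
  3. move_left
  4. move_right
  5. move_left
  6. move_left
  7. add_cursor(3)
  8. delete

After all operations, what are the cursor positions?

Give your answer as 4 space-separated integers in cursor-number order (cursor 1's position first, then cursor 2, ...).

Answer: 0 0 1 1

Derivation:
After op 1 (add_cursor(5)): buffer="oeyzqnx" (len 7), cursors c1@1 c2@2 c3@5, authorship .......
After op 2 (move_right): buffer="oeyzqnx" (len 7), cursors c1@2 c2@3 c3@6, authorship .......
After op 3 (move_left): buffer="oeyzqnx" (len 7), cursors c1@1 c2@2 c3@5, authorship .......
After op 4 (move_right): buffer="oeyzqnx" (len 7), cursors c1@2 c2@3 c3@6, authorship .......
After op 5 (move_left): buffer="oeyzqnx" (len 7), cursors c1@1 c2@2 c3@5, authorship .......
After op 6 (move_left): buffer="oeyzqnx" (len 7), cursors c1@0 c2@1 c3@4, authorship .......
After op 7 (add_cursor(3)): buffer="oeyzqnx" (len 7), cursors c1@0 c2@1 c4@3 c3@4, authorship .......
After op 8 (delete): buffer="eqnx" (len 4), cursors c1@0 c2@0 c3@1 c4@1, authorship ....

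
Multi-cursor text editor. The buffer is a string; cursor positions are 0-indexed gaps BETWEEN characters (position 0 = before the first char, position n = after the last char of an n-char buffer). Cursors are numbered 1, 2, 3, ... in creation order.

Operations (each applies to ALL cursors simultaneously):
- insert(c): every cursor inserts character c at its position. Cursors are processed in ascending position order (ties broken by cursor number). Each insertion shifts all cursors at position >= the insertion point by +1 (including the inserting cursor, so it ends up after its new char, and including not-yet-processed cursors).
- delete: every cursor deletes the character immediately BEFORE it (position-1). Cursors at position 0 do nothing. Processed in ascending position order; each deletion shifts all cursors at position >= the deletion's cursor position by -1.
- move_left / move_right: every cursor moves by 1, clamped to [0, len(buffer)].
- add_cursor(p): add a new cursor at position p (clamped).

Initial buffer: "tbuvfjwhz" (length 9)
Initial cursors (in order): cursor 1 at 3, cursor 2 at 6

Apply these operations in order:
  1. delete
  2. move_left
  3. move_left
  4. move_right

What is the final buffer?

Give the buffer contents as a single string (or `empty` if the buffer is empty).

After op 1 (delete): buffer="tbvfwhz" (len 7), cursors c1@2 c2@4, authorship .......
After op 2 (move_left): buffer="tbvfwhz" (len 7), cursors c1@1 c2@3, authorship .......
After op 3 (move_left): buffer="tbvfwhz" (len 7), cursors c1@0 c2@2, authorship .......
After op 4 (move_right): buffer="tbvfwhz" (len 7), cursors c1@1 c2@3, authorship .......

Answer: tbvfwhz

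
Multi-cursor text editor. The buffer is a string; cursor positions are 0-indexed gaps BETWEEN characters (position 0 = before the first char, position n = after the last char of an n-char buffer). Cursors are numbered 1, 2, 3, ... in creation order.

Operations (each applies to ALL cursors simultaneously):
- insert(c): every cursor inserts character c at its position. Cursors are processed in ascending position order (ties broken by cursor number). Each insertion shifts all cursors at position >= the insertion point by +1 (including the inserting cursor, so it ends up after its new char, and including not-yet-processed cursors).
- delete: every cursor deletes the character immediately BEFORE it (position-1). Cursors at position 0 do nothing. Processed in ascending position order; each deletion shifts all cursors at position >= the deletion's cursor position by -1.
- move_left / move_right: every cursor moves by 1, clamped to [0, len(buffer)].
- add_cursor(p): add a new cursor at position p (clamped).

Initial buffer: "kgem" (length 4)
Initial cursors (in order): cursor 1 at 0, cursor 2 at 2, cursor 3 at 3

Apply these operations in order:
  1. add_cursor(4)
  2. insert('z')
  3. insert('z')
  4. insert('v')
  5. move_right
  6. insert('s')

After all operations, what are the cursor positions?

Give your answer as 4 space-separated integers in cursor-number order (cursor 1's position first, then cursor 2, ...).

After op 1 (add_cursor(4)): buffer="kgem" (len 4), cursors c1@0 c2@2 c3@3 c4@4, authorship ....
After op 2 (insert('z')): buffer="zkgzezmz" (len 8), cursors c1@1 c2@4 c3@6 c4@8, authorship 1..2.3.4
After op 3 (insert('z')): buffer="zzkgzzezzmzz" (len 12), cursors c1@2 c2@6 c3@9 c4@12, authorship 11..22.33.44
After op 4 (insert('v')): buffer="zzvkgzzvezzvmzzv" (len 16), cursors c1@3 c2@8 c3@12 c4@16, authorship 111..222.333.444
After op 5 (move_right): buffer="zzvkgzzvezzvmzzv" (len 16), cursors c1@4 c2@9 c3@13 c4@16, authorship 111..222.333.444
After op 6 (insert('s')): buffer="zzvksgzzveszzvmszzvs" (len 20), cursors c1@5 c2@11 c3@16 c4@20, authorship 111.1.222.2333.34444

Answer: 5 11 16 20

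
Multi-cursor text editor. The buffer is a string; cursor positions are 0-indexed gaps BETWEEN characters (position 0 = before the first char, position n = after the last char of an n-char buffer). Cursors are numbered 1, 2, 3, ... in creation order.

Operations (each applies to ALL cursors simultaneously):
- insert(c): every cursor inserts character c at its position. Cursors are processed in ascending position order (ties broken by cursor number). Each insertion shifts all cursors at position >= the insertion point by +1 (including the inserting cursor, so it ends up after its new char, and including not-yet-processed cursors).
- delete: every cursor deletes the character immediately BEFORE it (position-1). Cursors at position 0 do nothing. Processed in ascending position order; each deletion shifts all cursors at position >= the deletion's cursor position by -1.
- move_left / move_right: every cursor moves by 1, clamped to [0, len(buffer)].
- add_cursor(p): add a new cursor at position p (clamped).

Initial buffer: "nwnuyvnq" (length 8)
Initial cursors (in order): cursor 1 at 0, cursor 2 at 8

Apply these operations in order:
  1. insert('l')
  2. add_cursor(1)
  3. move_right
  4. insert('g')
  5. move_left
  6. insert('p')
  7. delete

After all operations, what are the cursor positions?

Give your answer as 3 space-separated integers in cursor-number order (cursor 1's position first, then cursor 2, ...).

After op 1 (insert('l')): buffer="lnwnuyvnql" (len 10), cursors c1@1 c2@10, authorship 1........2
After op 2 (add_cursor(1)): buffer="lnwnuyvnql" (len 10), cursors c1@1 c3@1 c2@10, authorship 1........2
After op 3 (move_right): buffer="lnwnuyvnql" (len 10), cursors c1@2 c3@2 c2@10, authorship 1........2
After op 4 (insert('g')): buffer="lnggwnuyvnqlg" (len 13), cursors c1@4 c3@4 c2@13, authorship 1.13.......22
After op 5 (move_left): buffer="lnggwnuyvnqlg" (len 13), cursors c1@3 c3@3 c2@12, authorship 1.13.......22
After op 6 (insert('p')): buffer="lngppgwnuyvnqlpg" (len 16), cursors c1@5 c3@5 c2@15, authorship 1.1133.......222
After op 7 (delete): buffer="lnggwnuyvnqlg" (len 13), cursors c1@3 c3@3 c2@12, authorship 1.13.......22

Answer: 3 12 3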